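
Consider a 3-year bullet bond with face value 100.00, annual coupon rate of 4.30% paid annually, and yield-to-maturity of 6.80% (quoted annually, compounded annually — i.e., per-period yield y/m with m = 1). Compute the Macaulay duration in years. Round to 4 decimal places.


Coupon per period c = face * coupon_rate / m = 4.300000
Periods per year m = 1; per-period yield y/m = 0.068000
Number of cashflows N = 3
Cashflows (t years, CF_t, discount factor 1/(1+y/m)^(m*t), PV):
  t = 1.0000: CF_t = 4.300000, DF = 0.936330, PV = 4.026217
  t = 2.0000: CF_t = 4.300000, DF = 0.876713, PV = 3.769866
  t = 3.0000: CF_t = 104.300000, DF = 0.820892, PV = 85.619079
Price P = sum_t PV_t = 93.415162
Macaulay numerator sum_t t * PV_t:
  t * PV_t at t = 1.0000: 4.026217
  t * PV_t at t = 2.0000: 7.539733
  t * PV_t at t = 3.0000: 256.857236
Macaulay duration D = (sum_t t * PV_t) / P = 268.423186 / 93.415162 = 2.873443

Answer: Macaulay duration = 2.8734 years


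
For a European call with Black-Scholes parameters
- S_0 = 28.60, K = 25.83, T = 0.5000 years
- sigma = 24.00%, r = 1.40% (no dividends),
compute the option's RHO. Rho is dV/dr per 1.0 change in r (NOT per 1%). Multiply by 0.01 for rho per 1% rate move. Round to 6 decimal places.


d1 = 0.7263760934; d2 = 0.5566704659
phi(d1) = 0.3064349909; exp(-qT) = 1.0000000000; exp(-rT) = 0.9930244429
N(d2) = 0.7111237004
Rho = K*T*exp(-rT)*N(d2) = 25.8300 * 0.5000 * 0.9930244429 * 0.7111237004 = 9.120098

Answer: Rho = 9.120098


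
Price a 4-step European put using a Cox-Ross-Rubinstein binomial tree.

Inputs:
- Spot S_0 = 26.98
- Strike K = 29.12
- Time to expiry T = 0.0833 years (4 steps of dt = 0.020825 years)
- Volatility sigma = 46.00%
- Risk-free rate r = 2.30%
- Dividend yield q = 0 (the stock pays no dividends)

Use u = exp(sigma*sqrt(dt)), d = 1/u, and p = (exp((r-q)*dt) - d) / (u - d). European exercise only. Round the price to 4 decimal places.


Answer: Price = V(0,0) = 2.8248

Derivation:
dt = T/N = 0.020825
u = exp(sigma*sqrt(dt)) = 1.068635; d = 1/u = 0.935773
p = (exp((r-q)*dt) - d) / (u - d) = 0.487017
Discount per step: exp(-r*dt) = 0.999521
Stock lattice S(k, i) with i counting down-moves:
  k=0: S(0,0) = 26.9800
  k=1: S(1,0) = 28.8318; S(1,1) = 25.2472
  k=2: S(2,0) = 30.8106; S(2,1) = 26.9800; S(2,2) = 23.6256
  k=3: S(3,0) = 32.9253; S(3,1) = 28.8318; S(3,2) = 25.2472; S(3,3) = 22.1082
  k=4: S(4,0) = 35.1851; S(4,1) = 30.8106; S(4,2) = 26.9800; S(4,3) = 23.6256; S(4,4) = 20.6883
Terminal payoffs V(N, i) = max(K - S_T, 0):
  V(4,0) = 0.000000; V(4,1) = 0.000000; V(4,2) = 2.140000; V(4,3) = 5.494377; V(4,4) = 8.431710
Backward induction: V(k, i) = exp(-r*dt) * [p * V(k+1, i) + (1-p) * V(k+1, i+1)].
  V(3,0) = exp(-r*dt) * [p*0.000000 + (1-p)*0.000000] = 0.000000
  V(3,1) = exp(-r*dt) * [p*0.000000 + (1-p)*2.140000] = 1.097259
  V(3,2) = exp(-r*dt) * [p*2.140000 + (1-p)*5.494377] = 3.858891
  V(3,3) = exp(-r*dt) * [p*5.494377 + (1-p)*8.431710] = 6.997828
  V(2,0) = exp(-r*dt) * [p*0.000000 + (1-p)*1.097259] = 0.562606
  V(2,1) = exp(-r*dt) * [p*1.097259 + (1-p)*3.858891] = 2.512727
  V(2,2) = exp(-r*dt) * [p*3.858891 + (1-p)*6.997828] = 5.466495
  V(1,0) = exp(-r*dt) * [p*0.562606 + (1-p)*2.512727] = 1.562237
  V(1,1) = exp(-r*dt) * [p*2.512727 + (1-p)*5.466495] = 4.026032
  V(0,0) = exp(-r*dt) * [p*1.562237 + (1-p)*4.026032] = 2.824770


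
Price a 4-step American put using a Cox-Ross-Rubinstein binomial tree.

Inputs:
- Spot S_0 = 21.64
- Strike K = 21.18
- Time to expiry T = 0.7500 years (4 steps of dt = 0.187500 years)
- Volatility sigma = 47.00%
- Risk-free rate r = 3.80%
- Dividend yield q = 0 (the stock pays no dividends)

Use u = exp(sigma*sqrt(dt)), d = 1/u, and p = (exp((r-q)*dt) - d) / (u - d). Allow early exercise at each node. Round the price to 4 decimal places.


Answer: Price = V(0,0) = 2.8318

Derivation:
dt = T/N = 0.187500
u = exp(sigma*sqrt(dt)) = 1.225705; d = 1/u = 0.815857
p = (exp((r-q)*dt) - d) / (u - d) = 0.466742
Discount per step: exp(-r*dt) = 0.992900
Stock lattice S(k, i) with i counting down-moves:
  k=0: S(0,0) = 21.6400
  k=1: S(1,0) = 26.5243; S(1,1) = 17.6551
  k=2: S(2,0) = 32.5109; S(2,1) = 21.6400; S(2,2) = 14.4041
  k=3: S(3,0) = 39.8488; S(3,1) = 26.5243; S(3,2) = 17.6551; S(3,3) = 11.7517
  k=4: S(4,0) = 48.8428; S(4,1) = 32.5109; S(4,2) = 21.6400; S(4,3) = 14.4041; S(4,4) = 9.5877
Terminal payoffs V(N, i) = max(K - S_T, 0):
  V(4,0) = 0.000000; V(4,1) = 0.000000; V(4,2) = 0.000000; V(4,3) = 6.775920; V(4,4) = 11.592314
Backward induction: V(k, i) = exp(-r*dt) * [p * V(k+1, i) + (1-p) * V(k+1, i+1)]; then take max(V_cont, immediate exercise) for American.
  V(3,0) = exp(-r*dt) * [p*0.000000 + (1-p)*0.000000] = 0.000000; exercise = 0.000000; V(3,0) = max -> 0.000000
  V(3,1) = exp(-r*dt) * [p*0.000000 + (1-p)*0.000000] = 0.000000; exercise = 0.000000; V(3,1) = max -> 0.000000
  V(3,2) = exp(-r*dt) * [p*0.000000 + (1-p)*6.775920] = 3.587657; exercise = 3.524851; V(3,2) = max -> 3.587657
  V(3,3) = exp(-r*dt) * [p*6.775920 + (1-p)*11.592314] = 9.277957; exercise = 9.428328; V(3,3) = max -> 9.428328
  V(2,0) = exp(-r*dt) * [p*0.000000 + (1-p)*0.000000] = 0.000000; exercise = 0.000000; V(2,0) = max -> 0.000000
  V(2,1) = exp(-r*dt) * [p*0.000000 + (1-p)*3.587657] = 1.899562; exercise = 0.000000; V(2,1) = max -> 1.899562
  V(2,2) = exp(-r*dt) * [p*3.587657 + (1-p)*9.428328] = 6.654655; exercise = 6.775920; V(2,2) = max -> 6.775920
  V(1,0) = exp(-r*dt) * [p*0.000000 + (1-p)*1.899562] = 1.005764; exercise = 0.000000; V(1,0) = max -> 1.005764
  V(1,1) = exp(-r*dt) * [p*1.899562 + (1-p)*6.775920] = 4.467969; exercise = 3.524851; V(1,1) = max -> 4.467969
  V(0,0) = exp(-r*dt) * [p*1.005764 + (1-p)*4.467969] = 2.831762; exercise = 0.000000; V(0,0) = max -> 2.831762


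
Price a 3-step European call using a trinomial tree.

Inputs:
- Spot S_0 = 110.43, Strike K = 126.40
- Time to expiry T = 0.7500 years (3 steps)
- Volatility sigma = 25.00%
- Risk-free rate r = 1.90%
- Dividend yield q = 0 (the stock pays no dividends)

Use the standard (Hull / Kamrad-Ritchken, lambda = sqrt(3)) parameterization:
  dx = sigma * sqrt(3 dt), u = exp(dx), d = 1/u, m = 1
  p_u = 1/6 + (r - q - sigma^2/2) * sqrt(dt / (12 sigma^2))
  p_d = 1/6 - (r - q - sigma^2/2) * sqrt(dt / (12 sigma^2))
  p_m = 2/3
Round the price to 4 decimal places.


dt = T/N = 0.250000; dx = sigma*sqrt(3*dt) = 0.216506
u = exp(dx) = 1.241731; d = 1/u = 0.805327
p_u = 0.159594, p_m = 0.666667, p_d = 0.173739
Discount per step: exp(-r*dt) = 0.995261
Stock lattice S(k, j) with j the centered position index:
  k=0: S(0,+0) = 110.4300
  k=1: S(1,-1) = 88.9323; S(1,+0) = 110.4300; S(1,+1) = 137.1244
  k=2: S(2,-2) = 71.6196; S(2,-1) = 88.9323; S(2,+0) = 110.4300; S(2,+1) = 137.1244; S(2,+2) = 170.2716
  k=3: S(3,-3) = 57.6772; S(3,-2) = 71.6196; S(3,-1) = 88.9323; S(3,+0) = 110.4300; S(3,+1) = 137.1244; S(3,+2) = 170.2716; S(3,+3) = 211.4315
Terminal payoffs V(N, j) = max(S_T - K, 0):
  V(3,-3) = 0.000000; V(3,-2) = 0.000000; V(3,-1) = 0.000000; V(3,+0) = 0.000000; V(3,+1) = 10.724351; V(3,+2) = 43.871554; V(3,+3) = 85.031462
Backward induction: V(k, j) = exp(-r*dt) * [p_u * V(k+1, j+1) + p_m * V(k+1, j) + p_d * V(k+1, j-1)]
  V(2,-2) = exp(-r*dt) * [p_u*0.000000 + p_m*0.000000 + p_d*0.000000] = 0.000000
  V(2,-1) = exp(-r*dt) * [p_u*0.000000 + p_m*0.000000 + p_d*0.000000] = 0.000000
  V(2,+0) = exp(-r*dt) * [p_u*10.724351 + p_m*0.000000 + p_d*0.000000] = 1.703433
  V(2,+1) = exp(-r*dt) * [p_u*43.871554 + p_m*10.724351 + p_d*0.000000] = 14.084151
  V(2,+2) = exp(-r*dt) * [p_u*85.031462 + p_m*43.871554 + p_d*10.724351] = 44.469731
  V(1,-1) = exp(-r*dt) * [p_u*1.703433 + p_m*0.000000 + p_d*0.000000] = 0.270570
  V(1,+0) = exp(-r*dt) * [p_u*14.084151 + p_m*1.703433 + p_d*0.000000] = 3.367337
  V(1,+1) = exp(-r*dt) * [p_u*44.469731 + p_m*14.084151 + p_d*1.703433] = 16.702967
  V(0,+0) = exp(-r*dt) * [p_u*16.702967 + p_m*3.367337 + p_d*0.270570] = 4.934102

Answer: Price = V(0,0) = 4.9341


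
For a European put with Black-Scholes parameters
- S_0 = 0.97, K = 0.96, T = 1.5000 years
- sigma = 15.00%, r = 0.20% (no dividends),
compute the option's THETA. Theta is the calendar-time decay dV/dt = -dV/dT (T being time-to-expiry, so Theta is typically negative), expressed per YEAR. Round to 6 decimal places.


Answer: Theta = -0.022407

Derivation:
d1 = 0.1645936649; d2 = -0.0191180658
phi(d1) = 0.3935748275; exp(-qT) = 1.0000000000; exp(-rT) = 0.9970044955
Theta = -S*exp(-qT)*phi(d1)*sigma/(2*sqrt(T)) + r*K*exp(-rT)*N(-d2) - q*S*exp(-qT)*N(-d1)
N(-d1) = 0.4346319090; N(-d2) = 0.5076265402; sqrt(T) = 1.2247448714
Term 1 = -0.9700 * 1.0000000000 * 0.3935748275 * 0.1500 / (2 * 1.2247448714) = -0.0233783944
Term 2 = 0.0020 * 0.9600 * 0.9970044955 * 0.5076265402 = 0.0009717234
Term 3 = 0 (no dividend yield, q = 0)
Theta = -0.0233783944 + (0.0009717234) + (0.0000000000) = -0.022407


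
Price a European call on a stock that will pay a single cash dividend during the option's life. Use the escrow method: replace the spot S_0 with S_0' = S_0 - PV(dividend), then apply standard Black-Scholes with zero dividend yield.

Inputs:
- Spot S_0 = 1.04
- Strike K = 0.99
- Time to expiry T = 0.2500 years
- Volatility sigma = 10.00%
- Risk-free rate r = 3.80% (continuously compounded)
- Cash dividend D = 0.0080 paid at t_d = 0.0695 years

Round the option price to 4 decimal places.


Answer: Price = 0.0554

Derivation:
PV(D) = D * exp(-r * t_d) = 0.0080 * 0.99736248 = 0.00797890
S_0' = S_0 - PV(D) = 1.0400 - 0.00797890 = 1.03202110
d1 = (ln(S_0'/K) + (r + sigma^2/2)*T) / (sigma*sqrt(T)) = 1.04638897
d2 = d1 - sigma*sqrt(T) = 0.99638897
exp(-rT) = 0.99054498
N(d1) = 0.85230926; N(d2) = 0.84046941
C = S_0' * N(d1) - K * exp(-rT) * N(d2) = 1.03202110 * 0.85230926 - 0.9900 * 0.99054498 * 0.84046941 = 0.0554


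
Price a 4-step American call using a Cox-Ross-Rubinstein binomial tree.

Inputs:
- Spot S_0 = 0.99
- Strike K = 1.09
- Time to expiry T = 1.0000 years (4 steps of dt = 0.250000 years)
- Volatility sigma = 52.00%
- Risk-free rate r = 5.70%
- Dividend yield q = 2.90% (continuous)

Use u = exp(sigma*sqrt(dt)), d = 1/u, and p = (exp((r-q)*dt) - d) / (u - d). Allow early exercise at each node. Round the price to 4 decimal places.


Answer: Price = V(0,0) = 0.1738

Derivation:
dt = T/N = 0.250000
u = exp(sigma*sqrt(dt)) = 1.296930; d = 1/u = 0.771052
p = (exp((r-q)*dt) - d) / (u - d) = 0.448721
Discount per step: exp(-r*dt) = 0.985851
Stock lattice S(k, i) with i counting down-moves:
  k=0: S(0,0) = 0.9900
  k=1: S(1,0) = 1.2840; S(1,1) = 0.7633
  k=2: S(2,0) = 1.6652; S(2,1) = 0.9900; S(2,2) = 0.5886
  k=3: S(3,0) = 2.1597; S(3,1) = 1.2840; S(3,2) = 0.7633; S(3,3) = 0.4538
  k=4: S(4,0) = 2.8009; S(4,1) = 1.6652; S(4,2) = 0.9900; S(4,3) = 0.5886; S(4,4) = 0.3499
Terminal payoffs V(N, i) = max(S_T - K, 0):
  V(4,0) = 1.710925; V(4,1) = 0.575207; V(4,2) = 0.000000; V(4,3) = 0.000000; V(4,4) = 0.000000
Backward induction: V(k, i) = exp(-r*dt) * [p * V(k+1, i) + (1-p) * V(k+1, i+1)]; then take max(V_cont, immediate exercise) for American.
  V(3,0) = exp(-r*dt) * [p*1.710925 + (1-p)*0.575207] = 1.069479; exercise = 1.069658; V(3,0) = max -> 1.069658
  V(3,1) = exp(-r*dt) * [p*0.575207 + (1-p)*0.000000] = 0.254456; exercise = 0.193961; V(3,1) = max -> 0.254456
  V(3,2) = exp(-r*dt) * [p*0.000000 + (1-p)*0.000000] = 0.000000; exercise = 0.000000; V(3,2) = max -> 0.000000
  V(3,3) = exp(-r*dt) * [p*0.000000 + (1-p)*0.000000] = 0.000000; exercise = 0.000000; V(3,3) = max -> 0.000000
  V(2,0) = exp(-r*dt) * [p*1.069658 + (1-p)*0.254456] = 0.611478; exercise = 0.575207; V(2,0) = max -> 0.611478
  V(2,1) = exp(-r*dt) * [p*0.254456 + (1-p)*0.000000] = 0.112564; exercise = 0.000000; V(2,1) = max -> 0.112564
  V(2,2) = exp(-r*dt) * [p*0.000000 + (1-p)*0.000000] = 0.000000; exercise = 0.000000; V(2,2) = max -> 0.000000
  V(1,0) = exp(-r*dt) * [p*0.611478 + (1-p)*0.112564] = 0.331678; exercise = 0.193961; V(1,0) = max -> 0.331678
  V(1,1) = exp(-r*dt) * [p*0.112564 + (1-p)*0.000000] = 0.049795; exercise = 0.000000; V(1,1) = max -> 0.049795
  V(0,0) = exp(-r*dt) * [p*0.331678 + (1-p)*0.049795] = 0.173788; exercise = 0.000000; V(0,0) = max -> 0.173788


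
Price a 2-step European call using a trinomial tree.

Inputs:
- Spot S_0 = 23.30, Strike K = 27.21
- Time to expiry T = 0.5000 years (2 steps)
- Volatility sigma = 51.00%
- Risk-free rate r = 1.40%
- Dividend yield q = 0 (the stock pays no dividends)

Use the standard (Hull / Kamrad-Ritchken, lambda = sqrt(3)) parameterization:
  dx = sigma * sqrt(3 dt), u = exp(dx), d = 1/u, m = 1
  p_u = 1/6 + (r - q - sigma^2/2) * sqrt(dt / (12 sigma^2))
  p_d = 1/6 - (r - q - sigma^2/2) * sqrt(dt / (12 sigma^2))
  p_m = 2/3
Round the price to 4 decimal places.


dt = T/N = 0.250000; dx = sigma*sqrt(3*dt) = 0.441673
u = exp(dx) = 1.555307; d = 1/u = 0.642960
p_u = 0.133823, p_m = 0.666667, p_d = 0.199511
Discount per step: exp(-r*dt) = 0.996506
Stock lattice S(k, j) with j the centered position index:
  k=0: S(0,+0) = 23.3000
  k=1: S(1,-1) = 14.9810; S(1,+0) = 23.3000; S(1,+1) = 36.2387
  k=2: S(2,-2) = 9.6322; S(2,-1) = 14.9810; S(2,+0) = 23.3000; S(2,+1) = 36.2387; S(2,+2) = 56.3622
Terminal payoffs V(N, j) = max(S_T - K, 0):
  V(2,-2) = 0.000000; V(2,-1) = 0.000000; V(2,+0) = 0.000000; V(2,+1) = 9.028653; V(2,+2) = 29.152231
Backward induction: V(k, j) = exp(-r*dt) * [p_u * V(k+1, j+1) + p_m * V(k+1, j) + p_d * V(k+1, j-1)]
  V(1,-1) = exp(-r*dt) * [p_u*0.000000 + p_m*0.000000 + p_d*0.000000] = 0.000000
  V(1,+0) = exp(-r*dt) * [p_u*9.028653 + p_m*0.000000 + p_d*0.000000] = 1.204018
  V(1,+1) = exp(-r*dt) * [p_u*29.152231 + p_m*9.028653 + p_d*0.000000] = 9.885675
  V(0,+0) = exp(-r*dt) * [p_u*9.885675 + p_m*1.204018 + p_d*0.000000] = 2.118181

Answer: Price = V(0,0) = 2.1182


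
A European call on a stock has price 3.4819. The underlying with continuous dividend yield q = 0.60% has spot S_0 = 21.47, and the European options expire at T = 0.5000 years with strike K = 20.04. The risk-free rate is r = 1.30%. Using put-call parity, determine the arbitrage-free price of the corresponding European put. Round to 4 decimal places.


Put-call parity: C - P = S_0 * exp(-qT) - K * exp(-rT).
S_0 * exp(-qT) = 21.4700 * 0.99700450 = 21.40568652
K * exp(-rT) = 20.0400 * 0.99352108 = 19.91016243
P = C - S*exp(-qT) + K*exp(-rT)
P = 3.4819 - 21.40568652 + 19.91016243 = 1.9864

Answer: Put price = 1.9864


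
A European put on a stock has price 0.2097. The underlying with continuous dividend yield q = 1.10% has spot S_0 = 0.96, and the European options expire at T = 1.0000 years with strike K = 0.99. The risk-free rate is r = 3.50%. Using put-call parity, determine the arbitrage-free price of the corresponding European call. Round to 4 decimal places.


Answer: Call price = 0.2032

Derivation:
Put-call parity: C - P = S_0 * exp(-qT) - K * exp(-rT).
S_0 * exp(-qT) = 0.9600 * 0.98906028 = 0.94949787
K * exp(-rT) = 0.9900 * 0.96560542 = 0.95594936
C = P + S*exp(-qT) - K*exp(-rT)
C = 0.2097 + 0.94949787 - 0.95594936 = 0.2032


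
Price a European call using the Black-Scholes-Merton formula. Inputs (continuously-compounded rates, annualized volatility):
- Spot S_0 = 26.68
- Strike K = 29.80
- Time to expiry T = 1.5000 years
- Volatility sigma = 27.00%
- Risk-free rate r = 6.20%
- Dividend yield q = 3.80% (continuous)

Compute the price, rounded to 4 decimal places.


Answer: Price = 2.5481

Derivation:
d1 = (ln(S/K) + (r - q + 0.5*sigma^2) * T) / (sigma * sqrt(T)) = -0.06023680
d2 = d1 - sigma * sqrt(T) = -0.39091792
exp(-rT) = 0.91119350; exp(-qT) = 0.94459407
C = S_0 * exp(-qT) * N(d1) - K * exp(-rT) * N(d2)
N(d1) = 0.47598352; N(d2) = 0.34792896
C = 26.6800 * 0.94459407 * 0.47598352 - 29.8000 * 0.91119350 * 0.34792896 = 2.5481


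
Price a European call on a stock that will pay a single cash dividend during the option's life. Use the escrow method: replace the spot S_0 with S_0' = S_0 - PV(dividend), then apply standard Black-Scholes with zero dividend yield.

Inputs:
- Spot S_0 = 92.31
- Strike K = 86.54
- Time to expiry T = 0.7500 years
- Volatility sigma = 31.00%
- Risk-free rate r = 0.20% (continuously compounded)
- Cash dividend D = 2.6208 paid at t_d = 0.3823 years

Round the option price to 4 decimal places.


PV(D) = D * exp(-r * t_d) = 2.6208 * 0.99923569 = 2.61879690
S_0' = S_0 - PV(D) = 92.3100 - 2.61879690 = 89.69120310
d1 = (ln(S_0'/K) + (r + sigma^2/2)*T) / (sigma*sqrt(T)) = 0.27304369
d2 = d1 - sigma*sqrt(T) = 0.00457581
exp(-rT) = 0.99850112
N(d1) = 0.60759018; N(d2) = 0.50182548
C = S_0' * N(d1) - K * exp(-rT) * N(d2) = 89.69120310 * 0.60759018 - 86.5400 * 0.99850112 * 0.50182548 = 11.1326

Answer: Price = 11.1326


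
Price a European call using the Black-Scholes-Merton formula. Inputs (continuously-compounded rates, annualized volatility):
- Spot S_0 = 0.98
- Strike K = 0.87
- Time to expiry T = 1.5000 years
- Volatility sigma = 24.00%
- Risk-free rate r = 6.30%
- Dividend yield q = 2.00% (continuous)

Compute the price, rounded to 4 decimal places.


Answer: Price = 0.2006

Derivation:
d1 = (ln(S/K) + (r - q + 0.5*sigma^2) * T) / (sigma * sqrt(T)) = 0.77145101
d2 = d1 - sigma * sqrt(T) = 0.47751224
exp(-rT) = 0.90982773; exp(-qT) = 0.97044553
C = S_0 * exp(-qT) * N(d1) - K * exp(-rT) * N(d2)
N(d1) = 0.77978017; N(d2) = 0.68350130
C = 0.9800 * 0.97044553 * 0.77978017 - 0.8700 * 0.90982773 * 0.68350130 = 0.2006


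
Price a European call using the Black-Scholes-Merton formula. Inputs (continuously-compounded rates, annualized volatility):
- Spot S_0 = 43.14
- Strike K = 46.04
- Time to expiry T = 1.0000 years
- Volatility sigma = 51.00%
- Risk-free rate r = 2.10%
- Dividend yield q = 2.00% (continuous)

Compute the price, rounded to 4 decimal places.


d1 = (ln(S/K) + (r - q + 0.5*sigma^2) * T) / (sigma * sqrt(T)) = 0.12939227
d2 = d1 - sigma * sqrt(T) = -0.38060773
exp(-rT) = 0.97921896; exp(-qT) = 0.98019867
C = S_0 * exp(-qT) * N(d1) - K * exp(-rT) * N(d2)
N(d1) = 0.55147637; N(d2) = 0.35174717
C = 43.1400 * 0.98019867 * 0.55147637 - 46.0400 * 0.97921896 * 0.35174717 = 7.4617

Answer: Price = 7.4617


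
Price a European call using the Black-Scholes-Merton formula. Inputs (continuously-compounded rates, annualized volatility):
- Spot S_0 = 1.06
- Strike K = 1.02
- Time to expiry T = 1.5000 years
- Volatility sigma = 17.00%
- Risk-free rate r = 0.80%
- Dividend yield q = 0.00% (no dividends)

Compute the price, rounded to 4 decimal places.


d1 = (ln(S/K) + (r - q + 0.5*sigma^2) * T) / (sigma * sqrt(T)) = 0.34648888
d2 = d1 - sigma * sqrt(T) = 0.13828225
exp(-rT) = 0.98807171; exp(-qT) = 1.00000000
C = S_0 * exp(-qT) * N(d1) - K * exp(-rT) * N(d2)
N(d1) = 0.63551233; N(d2) = 0.55499132
C = 1.0600 * 1.00000000 * 0.63551233 - 1.0200 * 0.98807171 * 0.55499132 = 0.1143

Answer: Price = 0.1143


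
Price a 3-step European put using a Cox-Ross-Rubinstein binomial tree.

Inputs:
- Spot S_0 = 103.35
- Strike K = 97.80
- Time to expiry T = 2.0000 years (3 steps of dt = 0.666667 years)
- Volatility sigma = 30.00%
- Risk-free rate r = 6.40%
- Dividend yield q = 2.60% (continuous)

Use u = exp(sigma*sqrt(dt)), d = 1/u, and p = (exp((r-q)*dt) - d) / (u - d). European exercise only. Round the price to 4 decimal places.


dt = T/N = 0.666667
u = exp(sigma*sqrt(dt)) = 1.277556; d = 1/u = 0.782744
p = (exp((r-q)*dt) - d) / (u - d) = 0.490919
Discount per step: exp(-r*dt) = 0.958231
Stock lattice S(k, i) with i counting down-moves:
  k=0: S(0,0) = 103.3500
  k=1: S(1,0) = 132.0354; S(1,1) = 80.8966
  k=2: S(2,0) = 168.6827; S(2,1) = 103.3500; S(2,2) = 63.3214
  k=3: S(3,0) = 215.5016; S(3,1) = 132.0354; S(3,2) = 80.8966; S(3,3) = 49.5645
Terminal payoffs V(N, i) = max(K - S_T, 0):
  V(3,0) = 0.000000; V(3,1) = 0.000000; V(3,2) = 16.903358; V(3,3) = 48.235524
Backward induction: V(k, i) = exp(-r*dt) * [p * V(k+1, i) + (1-p) * V(k+1, i+1)].
  V(2,0) = exp(-r*dt) * [p*0.000000 + (1-p)*0.000000] = 0.000000
  V(2,1) = exp(-r*dt) * [p*0.000000 + (1-p)*16.903358] = 8.245746
  V(2,2) = exp(-r*dt) * [p*16.903358 + (1-p)*48.235524] = 31.481681
  V(1,0) = exp(-r*dt) * [p*0.000000 + (1-p)*8.245746] = 4.022415
  V(1,1) = exp(-r*dt) * [p*8.245746 + (1-p)*31.481681] = 19.236211
  V(0,0) = exp(-r*dt) * [p*4.022415 + (1-p)*19.236211] = 11.275950

Answer: Price = V(0,0) = 11.2760


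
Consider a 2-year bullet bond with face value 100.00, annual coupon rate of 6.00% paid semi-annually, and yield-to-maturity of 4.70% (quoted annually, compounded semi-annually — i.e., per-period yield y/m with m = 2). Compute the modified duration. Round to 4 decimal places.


Answer: Modified duration = 1.8715

Derivation:
Coupon per period c = face * coupon_rate / m = 3.000000
Periods per year m = 2; per-period yield y/m = 0.023500
Number of cashflows N = 4
Cashflows (t years, CF_t, discount factor 1/(1+y/m)^(m*t), PV):
  t = 0.5000: CF_t = 3.000000, DF = 0.977040, PV = 2.931119
  t = 1.0000: CF_t = 3.000000, DF = 0.954606, PV = 2.863819
  t = 1.5000: CF_t = 3.000000, DF = 0.932688, PV = 2.798064
  t = 2.0000: CF_t = 103.000000, DF = 0.911273, PV = 93.861143
Price P = sum_t PV_t = 102.454145
First compute Macaulay numerator sum_t t * PV_t:
  t * PV_t at t = 0.5000: 1.465559
  t * PV_t at t = 1.0000: 2.863819
  t * PV_t at t = 1.5000: 4.197097
  t * PV_t at t = 2.0000: 187.722285
Macaulay duration D = 196.248760 / 102.454145 = 1.915479
Modified duration = D / (1 + y/m) = 1.915479 / (1 + 0.023500) = 1.871499


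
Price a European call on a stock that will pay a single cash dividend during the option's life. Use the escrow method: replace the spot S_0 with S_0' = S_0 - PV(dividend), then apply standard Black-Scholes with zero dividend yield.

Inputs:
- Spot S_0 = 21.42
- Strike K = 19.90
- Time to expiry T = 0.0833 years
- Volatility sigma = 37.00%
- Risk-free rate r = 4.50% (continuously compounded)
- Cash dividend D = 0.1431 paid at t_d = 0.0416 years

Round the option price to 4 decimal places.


PV(D) = D * exp(-r * t_d) = 0.1431 * 0.99812975 = 0.14283237
S_0' = S_0 - PV(D) = 21.4200 - 0.14283237 = 21.27716763
d1 = (ln(S_0'/K) + (r + sigma^2/2)*T) / (sigma*sqrt(T)) = 0.71510748
d2 = d1 - sigma*sqrt(T) = 0.60831904
exp(-rT) = 0.99625852
N(d1) = 0.76272868; N(d2) = 0.72851205
C = S_0' * N(d1) - K * exp(-rT) * N(d2) = 21.27716763 * 0.76272868 - 19.9000 * 0.99625852 * 0.72851205 = 1.7856

Answer: Price = 1.7856


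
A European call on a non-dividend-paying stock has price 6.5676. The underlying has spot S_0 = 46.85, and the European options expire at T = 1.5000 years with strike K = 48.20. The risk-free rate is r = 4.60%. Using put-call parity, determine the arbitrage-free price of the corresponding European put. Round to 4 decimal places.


Answer: Put price = 4.7039

Derivation:
Put-call parity: C - P = S_0 * exp(-qT) - K * exp(-rT).
S_0 * exp(-qT) = 46.8500 * 1.00000000 = 46.85000000
K * exp(-rT) = 48.2000 * 0.93332668 = 44.98634598
P = C - S*exp(-qT) + K*exp(-rT)
P = 6.5676 - 46.85000000 + 44.98634598 = 4.7039


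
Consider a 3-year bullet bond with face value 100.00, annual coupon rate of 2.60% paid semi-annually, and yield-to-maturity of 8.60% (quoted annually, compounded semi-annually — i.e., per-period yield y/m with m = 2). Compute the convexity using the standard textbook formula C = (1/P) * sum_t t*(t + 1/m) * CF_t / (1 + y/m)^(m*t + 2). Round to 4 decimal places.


Coupon per period c = face * coupon_rate / m = 1.300000
Periods per year m = 2; per-period yield y/m = 0.043000
Number of cashflows N = 6
Cashflows (t years, CF_t, discount factor 1/(1+y/m)^(m*t), PV):
  t = 0.5000: CF_t = 1.300000, DF = 0.958773, PV = 1.246405
  t = 1.0000: CF_t = 1.300000, DF = 0.919245, PV = 1.195019
  t = 1.5000: CF_t = 1.300000, DF = 0.881347, PV = 1.145751
  t = 2.0000: CF_t = 1.300000, DF = 0.845012, PV = 1.098515
  t = 2.5000: CF_t = 1.300000, DF = 0.810174, PV = 1.053227
  t = 3.0000: CF_t = 101.300000, DF = 0.776773, PV = 78.687110
Price P = sum_t PV_t = 84.426027
Convexity numerator sum_t t*(t + 1/m) * CF_t / (1+y/m)^(m*t + 2):
  t = 0.5000: term = 0.572876
  t = 1.0000: term = 1.647773
  t = 1.5000: term = 3.159680
  t = 2.0000: term = 5.049025
  t = 2.5000: term = 7.261301
  t = 3.0000: term = 759.493877
Convexity = (1/P) * sum = 777.184532 / 84.426027 = 9.205509

Answer: Convexity = 9.2055


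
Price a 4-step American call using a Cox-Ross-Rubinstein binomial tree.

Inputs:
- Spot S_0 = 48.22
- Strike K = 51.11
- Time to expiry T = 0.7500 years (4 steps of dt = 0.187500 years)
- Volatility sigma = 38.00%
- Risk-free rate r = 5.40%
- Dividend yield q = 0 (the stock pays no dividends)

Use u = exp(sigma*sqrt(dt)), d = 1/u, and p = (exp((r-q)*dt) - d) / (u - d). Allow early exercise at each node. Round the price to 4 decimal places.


dt = T/N = 0.187500
u = exp(sigma*sqrt(dt)) = 1.178856; d = 1/u = 0.848280
p = (exp((r-q)*dt) - d) / (u - d) = 0.489740
Discount per step: exp(-r*dt) = 0.989926
Stock lattice S(k, i) with i counting down-moves:
  k=0: S(0,0) = 48.2200
  k=1: S(1,0) = 56.8445; S(1,1) = 40.9040
  k=2: S(2,0) = 67.0115; S(2,1) = 48.2200; S(2,2) = 34.6981
  k=3: S(3,0) = 78.9969; S(3,1) = 56.8445; S(3,2) = 40.9040; S(3,3) = 29.4337
  k=4: S(4,0) = 93.1260; S(4,1) = 67.0115; S(4,2) = 48.2200; S(4,3) = 34.6981; S(4,4) = 24.9680
Terminal payoffs V(N, i) = max(S_T - K, 0):
  V(4,0) = 42.015978; V(4,1) = 15.901452; V(4,2) = 0.000000; V(4,3) = 0.000000; V(4,4) = 0.000000
Backward induction: V(k, i) = exp(-r*dt) * [p * V(k+1, i) + (1-p) * V(k+1, i+1)]; then take max(V_cont, immediate exercise) for American.
  V(3,0) = exp(-r*dt) * [p*42.015978 + (1-p)*15.901452] = 28.401757; exercise = 27.886880; V(3,0) = max -> 28.401757
  V(3,1) = exp(-r*dt) * [p*15.901452 + (1-p)*0.000000] = 7.709129; exercise = 5.734456; V(3,1) = max -> 7.709129
  V(3,2) = exp(-r*dt) * [p*0.000000 + (1-p)*0.000000] = 0.000000; exercise = 0.000000; V(3,2) = max -> 0.000000
  V(3,3) = exp(-r*dt) * [p*0.000000 + (1-p)*0.000000] = 0.000000; exercise = 0.000000; V(3,3) = max -> 0.000000
  V(2,0) = exp(-r*dt) * [p*28.401757 + (1-p)*7.709129] = 17.663391; exercise = 15.901452; V(2,0) = max -> 17.663391
  V(2,1) = exp(-r*dt) * [p*7.709129 + (1-p)*0.000000] = 3.737437; exercise = 0.000000; V(2,1) = max -> 3.737437
  V(2,2) = exp(-r*dt) * [p*0.000000 + (1-p)*0.000000] = 0.000000; exercise = 0.000000; V(2,2) = max -> 0.000000
  V(1,0) = exp(-r*dt) * [p*17.663391 + (1-p)*3.737437] = 10.451181; exercise = 5.734456; V(1,0) = max -> 10.451181
  V(1,1) = exp(-r*dt) * [p*3.737437 + (1-p)*0.000000] = 1.811934; exercise = 0.000000; V(1,1) = max -> 1.811934
  V(0,0) = exp(-r*dt) * [p*10.451181 + (1-p)*1.811934] = 5.982045; exercise = 0.000000; V(0,0) = max -> 5.982045

Answer: Price = V(0,0) = 5.9820


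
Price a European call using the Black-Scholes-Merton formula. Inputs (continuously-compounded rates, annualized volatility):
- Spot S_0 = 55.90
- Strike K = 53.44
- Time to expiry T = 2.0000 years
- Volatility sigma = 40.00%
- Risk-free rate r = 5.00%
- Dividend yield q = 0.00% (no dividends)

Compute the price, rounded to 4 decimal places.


d1 = (ln(S/K) + (r - q + 0.5*sigma^2) * T) / (sigma * sqrt(T)) = 0.53917750
d2 = d1 - sigma * sqrt(T) = -0.02650793
exp(-rT) = 0.90483742; exp(-qT) = 1.00000000
C = S_0 * exp(-qT) * N(d1) - K * exp(-rT) * N(d2)
N(d1) = 0.70511781; N(d2) = 0.48942610
C = 55.9000 * 1.00000000 * 0.70511781 - 53.4400 * 0.90483742 * 0.48942610 = 15.7501

Answer: Price = 15.7501


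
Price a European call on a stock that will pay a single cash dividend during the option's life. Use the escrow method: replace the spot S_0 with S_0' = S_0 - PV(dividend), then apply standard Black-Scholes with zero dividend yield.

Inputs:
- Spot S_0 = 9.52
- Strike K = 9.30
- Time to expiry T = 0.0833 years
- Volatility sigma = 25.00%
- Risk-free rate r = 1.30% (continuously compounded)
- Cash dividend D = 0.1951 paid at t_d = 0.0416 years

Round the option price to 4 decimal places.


PV(D) = D * exp(-r * t_d) = 0.1951 * 0.99945935 = 0.19499452
S_0' = S_0 - PV(D) = 9.5200 - 0.19499452 = 9.32500548
d1 = (ln(S_0'/K) + (r + sigma^2/2)*T) / (sigma*sqrt(T)) = 0.08829930
d2 = d1 - sigma*sqrt(T) = 0.01614495
exp(-rT) = 0.99891769
N(d1) = 0.53518060; N(d2) = 0.50644062
C = S_0' * N(d1) - K * exp(-rT) * N(d2) = 9.32500548 * 0.53518060 - 9.3000 * 0.99891769 * 0.50644062 = 0.2858

Answer: Price = 0.2858


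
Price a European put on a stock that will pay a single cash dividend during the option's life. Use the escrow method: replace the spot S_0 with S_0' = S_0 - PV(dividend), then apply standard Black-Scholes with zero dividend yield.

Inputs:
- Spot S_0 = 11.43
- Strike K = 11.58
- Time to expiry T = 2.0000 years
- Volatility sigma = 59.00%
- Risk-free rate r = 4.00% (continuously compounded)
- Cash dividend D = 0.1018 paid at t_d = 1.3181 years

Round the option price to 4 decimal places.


Answer: Price = 3.2482

Derivation:
PV(D) = D * exp(-r * t_d) = 0.1018 * 0.94864180 = 0.09657174
S_0' = S_0 - PV(D) = 11.4300 - 0.09657174 = 11.33342826
d1 = (ln(S_0'/K) + (r + sigma^2/2)*T) / (sigma*sqrt(T)) = 0.48727704
d2 = d1 - sigma*sqrt(T) = -0.34710896
exp(-rT) = 0.92311635
N(-d1) = 0.31303101; N(-d2) = 0.63574527
P = K * exp(-rT) * N(-d2) - S_0' * N(-d1) = 11.5800 * 0.92311635 * 0.63574527 - 11.33342826 * 0.31303101 = 3.2482


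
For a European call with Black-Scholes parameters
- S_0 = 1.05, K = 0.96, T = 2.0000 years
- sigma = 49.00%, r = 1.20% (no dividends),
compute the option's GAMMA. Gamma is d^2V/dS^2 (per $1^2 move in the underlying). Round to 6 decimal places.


d1 = 0.5104331959; d2 = -0.1825314496
phi(d1) = 0.3502144643; exp(-qT) = 1.0000000000; exp(-rT) = 0.9762857098
Gamma = exp(-qT) * phi(d1) / (S * sigma * sqrt(T)) = 1.0000000000 * 0.3502144643 / (1.0500 * 0.4900 * 1.4142135624) = 0.481320

Answer: Gamma = 0.481320


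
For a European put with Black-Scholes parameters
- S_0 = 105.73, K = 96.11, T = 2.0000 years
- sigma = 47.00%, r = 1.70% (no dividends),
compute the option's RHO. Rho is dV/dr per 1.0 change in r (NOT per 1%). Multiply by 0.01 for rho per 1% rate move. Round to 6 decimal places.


d1 = 0.5270131622; d2 = -0.1376672121
phi(d1) = 0.3472153905; exp(-qT) = 1.0000000000; exp(-rT) = 0.9665715046
N(-d2) = 0.5547482832
Rho = -K*T*exp(-rT)*N(-d2) = -96.1100 * 2.0000 * 0.9665715046 * 0.5547482832 = -103.069110

Answer: Rho = -103.069110


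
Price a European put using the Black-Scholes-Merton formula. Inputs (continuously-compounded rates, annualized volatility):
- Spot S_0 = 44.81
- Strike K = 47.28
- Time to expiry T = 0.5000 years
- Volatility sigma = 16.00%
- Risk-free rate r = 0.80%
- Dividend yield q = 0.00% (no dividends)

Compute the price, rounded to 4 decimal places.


d1 = (ln(S/K) + (r - q + 0.5*sigma^2) * T) / (sigma * sqrt(T)) = -0.38233303
d2 = d1 - sigma * sqrt(T) = -0.49547011
exp(-rT) = 0.99600799; exp(-qT) = 1.00000000
P = K * exp(-rT) * N(-d2) - S_0 * exp(-qT) * N(-d1)
N(-d1) = 0.64889282; N(-d2) = 0.68986584
P = 47.2800 * 0.99600799 * 0.68986584 - 44.8100 * 1.00000000 * 0.64889282 = 3.4098

Answer: Price = 3.4098


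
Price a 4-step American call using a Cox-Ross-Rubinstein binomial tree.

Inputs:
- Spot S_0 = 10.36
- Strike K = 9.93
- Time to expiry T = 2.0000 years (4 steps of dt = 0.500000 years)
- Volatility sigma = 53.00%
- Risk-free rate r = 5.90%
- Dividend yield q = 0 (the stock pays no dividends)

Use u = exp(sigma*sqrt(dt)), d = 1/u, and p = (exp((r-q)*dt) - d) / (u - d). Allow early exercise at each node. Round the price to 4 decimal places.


Answer: Price = V(0,0) = 3.5262

Derivation:
dt = T/N = 0.500000
u = exp(sigma*sqrt(dt)) = 1.454652; d = 1/u = 0.687450
p = (exp((r-q)*dt) - d) / (u - d) = 0.446414
Discount per step: exp(-r*dt) = 0.970931
Stock lattice S(k, i) with i counting down-moves:
  k=0: S(0,0) = 10.3600
  k=1: S(1,0) = 15.0702; S(1,1) = 7.1220
  k=2: S(2,0) = 21.9219; S(2,1) = 10.3600; S(2,2) = 4.8960
  k=3: S(3,0) = 31.8887; S(3,1) = 15.0702; S(3,2) = 7.1220; S(3,3) = 3.3658
  k=4: S(4,0) = 46.3870; S(4,1) = 21.9219; S(4,2) = 10.3600; S(4,3) = 4.8960; S(4,4) = 2.3138
Terminal payoffs V(N, i) = max(S_T - K, 0):
  V(4,0) = 36.456971; V(4,1) = 11.991884; V(4,2) = 0.430000; V(4,3) = 0.000000; V(4,4) = 0.000000
Backward induction: V(k, i) = exp(-r*dt) * [p * V(k+1, i) + (1-p) * V(k+1, i+1)]; then take max(V_cont, immediate exercise) for American.
  V(3,0) = exp(-r*dt) * [p*36.456971 + (1-p)*11.991884] = 22.247366; exercise = 21.958710; V(3,0) = max -> 22.247366
  V(3,1) = exp(-r*dt) * [p*11.991884 + (1-p)*0.430000] = 5.428850; exercise = 5.140193; V(3,1) = max -> 5.428850
  V(3,2) = exp(-r*dt) * [p*0.430000 + (1-p)*0.000000] = 0.186378; exercise = 0.000000; V(3,2) = max -> 0.186378
  V(3,3) = exp(-r*dt) * [p*0.000000 + (1-p)*0.000000] = 0.000000; exercise = 0.000000; V(3,3) = max -> 0.000000
  V(2,0) = exp(-r*dt) * [p*22.247366 + (1-p)*5.428850] = 12.560806; exercise = 11.991884; V(2,0) = max -> 12.560806
  V(2,1) = exp(-r*dt) * [p*5.428850 + (1-p)*0.186378] = 2.453242; exercise = 0.430000; V(2,1) = max -> 2.453242
  V(2,2) = exp(-r*dt) * [p*0.186378 + (1-p)*0.000000] = 0.080783; exercise = 0.000000; V(2,2) = max -> 0.080783
  V(1,0) = exp(-r*dt) * [p*12.560806 + (1-p)*2.453242] = 6.762921; exercise = 5.140193; V(1,0) = max -> 6.762921
  V(1,1) = exp(-r*dt) * [p*2.453242 + (1-p)*0.080783] = 1.106746; exercise = 0.000000; V(1,1) = max -> 1.106746
  V(0,0) = exp(-r*dt) * [p*6.762921 + (1-p)*1.106746] = 3.526170; exercise = 0.430000; V(0,0) = max -> 3.526170


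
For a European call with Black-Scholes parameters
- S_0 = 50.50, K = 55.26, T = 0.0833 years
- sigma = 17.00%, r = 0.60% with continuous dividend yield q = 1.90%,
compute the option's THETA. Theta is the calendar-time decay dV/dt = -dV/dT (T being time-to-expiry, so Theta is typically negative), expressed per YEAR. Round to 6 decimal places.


Answer: Theta = -1.081275

Derivation:
d1 = -1.8333899348; d2 = -1.8824548917
phi(d1) = 0.0743034526; exp(-qT) = 0.9984185518; exp(-rT) = 0.9995003249
Theta = -S*exp(-qT)*phi(d1)*sigma/(2*sqrt(T)) - r*K*exp(-rT)*N(d2) + q*S*exp(-qT)*N(d1)
N(d1) = 0.0333723017; N(d2) = 0.0298871395; sqrt(T) = 0.2886173938
Term 1 = -50.5000 * 0.9984185518 * 0.0743034526 * 0.1700 / (2 * 0.2886173938) = -1.1033401939
Term 2 = -0.0060 * 55.2600 * 0.9995003249 * 0.0298871395 = -0.0099044285
Term 3 = 0.0190 * 50.5000 * 0.9984185518 * 0.0333723017 = 0.0319700844
Theta = -1.1033401939 + (-0.0099044285) + (0.0319700844) = -1.081275


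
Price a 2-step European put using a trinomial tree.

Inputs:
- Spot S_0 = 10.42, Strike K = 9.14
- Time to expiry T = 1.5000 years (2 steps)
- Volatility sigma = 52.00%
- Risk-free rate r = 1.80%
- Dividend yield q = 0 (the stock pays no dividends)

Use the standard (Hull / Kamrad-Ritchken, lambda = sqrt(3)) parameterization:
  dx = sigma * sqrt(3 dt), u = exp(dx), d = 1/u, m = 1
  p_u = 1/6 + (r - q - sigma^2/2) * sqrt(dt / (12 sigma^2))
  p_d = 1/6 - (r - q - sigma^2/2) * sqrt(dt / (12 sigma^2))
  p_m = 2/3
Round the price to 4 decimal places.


Answer: Price = V(0,0) = 1.5994

Derivation:
dt = T/N = 0.750000; dx = sigma*sqrt(3*dt) = 0.780000
u = exp(dx) = 2.181472; d = 1/u = 0.458406
p_u = 0.110321, p_m = 0.666667, p_d = 0.223013
Discount per step: exp(-r*dt) = 0.986591
Stock lattice S(k, j) with j the centered position index:
  k=0: S(0,+0) = 10.4200
  k=1: S(1,-1) = 4.7766; S(1,+0) = 10.4200; S(1,+1) = 22.7309
  k=2: S(2,-2) = 2.1896; S(2,-1) = 4.7766; S(2,+0) = 10.4200; S(2,+1) = 22.7309; S(2,+2) = 49.5869
Terminal payoffs V(N, j) = max(K - S_T, 0):
  V(2,-2) = 6.950382; V(2,-1) = 4.363409; V(2,+0) = 0.000000; V(2,+1) = 0.000000; V(2,+2) = 0.000000
Backward induction: V(k, j) = exp(-r*dt) * [p_u * V(k+1, j+1) + p_m * V(k+1, j) + p_d * V(k+1, j-1)]
  V(1,-1) = exp(-r*dt) * [p_u*0.000000 + p_m*4.363409 + p_d*6.950382] = 4.399172
  V(1,+0) = exp(-r*dt) * [p_u*0.000000 + p_m*0.000000 + p_d*4.363409] = 0.960048
  V(1,+1) = exp(-r*dt) * [p_u*0.000000 + p_m*0.000000 + p_d*0.000000] = 0.000000
  V(0,+0) = exp(-r*dt) * [p_u*0.000000 + p_m*0.960048 + p_d*4.399172] = 1.599366


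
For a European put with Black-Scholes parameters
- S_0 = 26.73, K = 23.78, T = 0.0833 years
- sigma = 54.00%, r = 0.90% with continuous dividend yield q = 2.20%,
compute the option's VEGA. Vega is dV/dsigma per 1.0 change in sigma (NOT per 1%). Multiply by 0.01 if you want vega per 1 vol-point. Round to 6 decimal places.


Answer: Vega = 2.192598

Derivation:
d1 = 0.8213095443; d2 = 0.6654561516
phi(d1) = 0.2847301991; exp(-qT) = 0.9981690782; exp(-rT) = 0.9992505810
Vega = S * exp(-qT) * phi(d1) * sqrt(T) = 26.7300 * 0.9981690782 * 0.2847301991 * 0.2886173938 = 2.192598


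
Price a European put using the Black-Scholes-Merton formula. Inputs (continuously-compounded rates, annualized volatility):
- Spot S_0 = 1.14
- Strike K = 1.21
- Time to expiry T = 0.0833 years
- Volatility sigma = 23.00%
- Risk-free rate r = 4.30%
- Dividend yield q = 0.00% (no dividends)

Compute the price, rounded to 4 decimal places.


d1 = (ln(S/K) + (r - q + 0.5*sigma^2) * T) / (sigma * sqrt(T)) = -0.81056479
d2 = d1 - sigma * sqrt(T) = -0.87694679
exp(-rT) = 0.99642451; exp(-qT) = 1.00000000
P = K * exp(-rT) * N(-d2) - S_0 * exp(-qT) * N(-d1)
N(-d1) = 0.79119218; N(-d2) = 0.80974223
P = 1.2100 * 0.99642451 * 0.80974223 - 1.1400 * 1.00000000 * 0.79119218 = 0.0743

Answer: Price = 0.0743


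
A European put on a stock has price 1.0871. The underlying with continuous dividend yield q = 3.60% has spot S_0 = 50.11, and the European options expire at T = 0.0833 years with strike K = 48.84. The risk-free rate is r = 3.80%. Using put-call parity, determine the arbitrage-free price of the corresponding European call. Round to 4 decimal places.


Put-call parity: C - P = S_0 * exp(-qT) - K * exp(-rT).
S_0 * exp(-qT) = 50.1100 * 0.99700569 = 49.95995522
K * exp(-rT) = 48.8400 * 0.99683960 = 48.68564629
C = P + S*exp(-qT) - K*exp(-rT)
C = 1.0871 + 49.95995522 - 48.68564629 = 2.3614

Answer: Call price = 2.3614


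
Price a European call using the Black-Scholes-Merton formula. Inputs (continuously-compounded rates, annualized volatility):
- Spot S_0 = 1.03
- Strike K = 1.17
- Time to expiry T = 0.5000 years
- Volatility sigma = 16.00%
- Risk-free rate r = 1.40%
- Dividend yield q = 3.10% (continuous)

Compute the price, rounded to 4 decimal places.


d1 = (ln(S/K) + (r - q + 0.5*sigma^2) * T) / (sigma * sqrt(T)) = -1.14502638
d2 = d1 - sigma * sqrt(T) = -1.25816346
exp(-rT) = 0.99302444; exp(-qT) = 0.98461951
C = S_0 * exp(-qT) * N(d1) - K * exp(-rT) * N(d2)
N(d1) = 0.12609912; N(d2) = 0.10416632
C = 1.0300 * 0.98461951 * 0.12609912 - 1.1700 * 0.99302444 * 0.10416632 = 0.0069

Answer: Price = 0.0069


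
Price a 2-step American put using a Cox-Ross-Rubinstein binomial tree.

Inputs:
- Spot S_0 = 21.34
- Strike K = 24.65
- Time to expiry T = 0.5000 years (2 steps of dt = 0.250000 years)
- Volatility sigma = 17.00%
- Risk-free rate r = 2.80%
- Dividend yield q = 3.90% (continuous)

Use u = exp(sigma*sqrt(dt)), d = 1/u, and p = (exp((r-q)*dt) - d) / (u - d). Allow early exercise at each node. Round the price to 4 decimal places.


dt = T/N = 0.250000
u = exp(sigma*sqrt(dt)) = 1.088717; d = 1/u = 0.918512
p = (exp((r-q)*dt) - d) / (u - d) = 0.462628
Discount per step: exp(-r*dt) = 0.993024
Stock lattice S(k, i) with i counting down-moves:
  k=0: S(0,0) = 21.3400
  k=1: S(1,0) = 23.2332; S(1,1) = 19.6011
  k=2: S(2,0) = 25.2944; S(2,1) = 21.3400; S(2,2) = 18.0038
Terminal payoffs V(N, i) = max(K - S_T, 0):
  V(2,0) = 0.000000; V(2,1) = 3.310000; V(2,2) = 6.646193
Backward induction: V(k, i) = exp(-r*dt) * [p * V(k+1, i) + (1-p) * V(k+1, i+1)]; then take max(V_cont, immediate exercise) for American.
  V(1,0) = exp(-r*dt) * [p*0.000000 + (1-p)*3.310000] = 1.766294; exercise = 1.416778; V(1,0) = max -> 1.766294
  V(1,1) = exp(-r*dt) * [p*3.310000 + (1-p)*6.646193] = 5.067182; exercise = 5.048948; V(1,1) = max -> 5.067182
  V(0,0) = exp(-r*dt) * [p*1.766294 + (1-p)*5.067182] = 3.515405; exercise = 3.310000; V(0,0) = max -> 3.515405

Answer: Price = V(0,0) = 3.5154


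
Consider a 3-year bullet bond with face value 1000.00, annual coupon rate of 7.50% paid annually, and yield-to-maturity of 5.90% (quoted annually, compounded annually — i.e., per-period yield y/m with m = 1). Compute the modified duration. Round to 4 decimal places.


Coupon per period c = face * coupon_rate / m = 75.000000
Periods per year m = 1; per-period yield y/m = 0.059000
Number of cashflows N = 3
Cashflows (t years, CF_t, discount factor 1/(1+y/m)^(m*t), PV):
  t = 1.0000: CF_t = 75.000000, DF = 0.944287, PV = 70.821530
  t = 2.0000: CF_t = 75.000000, DF = 0.891678, PV = 66.875854
  t = 3.0000: CF_t = 1075.000000, DF = 0.842000, PV = 905.150059
Price P = sum_t PV_t = 1042.847443
First compute Macaulay numerator sum_t t * PV_t:
  t * PV_t at t = 1.0000: 70.821530
  t * PV_t at t = 2.0000: 133.751709
  t * PV_t at t = 3.0000: 2715.450176
Macaulay duration D = 2920.023415 / 1042.847443 = 2.800048
Modified duration = D / (1 + y/m) = 2.800048 / (1 + 0.059000) = 2.644050

Answer: Modified duration = 2.6440
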